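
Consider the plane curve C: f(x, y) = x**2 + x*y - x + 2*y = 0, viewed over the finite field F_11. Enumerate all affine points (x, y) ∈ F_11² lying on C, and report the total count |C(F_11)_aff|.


Affine F_11-points: {(0, 0), (1, 0), (2, 5), (3, 1), (4, 9), (5, 5), (6, 10), (7, 10), (8, 1), (10, 9)}; count = 10.

For each of the 121 pairs (x, y) ∈ F_11², evaluate f(x, y) mod 11. Record the zeros.
  x = 0: [0↦0, 1↦2, 2↦4, 3↦6, 4↦8, 5↦10, 6↦1, 7↦3, 8↦5, 9↦7, 10↦9]  zeros at y ∈ {0}
  x = 1: [0↦0, 1↦3, 2↦6, 3↦9, 4↦1, 5↦4, 6↦7, 7↦10, 8↦2, 9↦5, 10↦8]  zeros at y ∈ {0}
  x = 2: [0↦2, 1↦6, 2↦10, 3↦3, 4↦7, 5↦0, 6↦4, 7↦8, 8↦1, 9↦5, 10↦9]  zeros at y ∈ {5}
  x = 3: [0↦6, 1↦0, 2↦5, 3↦10, 4↦4, 5↦9, 6↦3, 7↦8, 8↦2, 9↦7, 10↦1]  zeros at y ∈ {1}
  x = 4: [0↦1, 1↦7, 2↦2, 3↦8, 4↦3, 5↦9, 6↦4, 7↦10, 8↦5, 9↦0, 10↦6]  zeros at y ∈ {9}
  x = 5: [0↦9, 1↦5, 2↦1, 3↦8, 4↦4, 5↦0, 6↦7, 7↦3, 8↦10, 9↦6, 10↦2]  zeros at y ∈ {5}
  x = 6: [0↦8, 1↦5, 2↦2, 3↦10, 4↦7, 5↦4, 6↦1, 7↦9, 8↦6, 9↦3, 10↦0]  zeros at y ∈ {10}
  x = 7: [0↦9, 1↦7, 2↦5, 3↦3, 4↦1, 5↦10, 6↦8, 7↦6, 8↦4, 9↦2, 10↦0]  zeros at y ∈ {10}
  x = 8: [0↦1, 1↦0, 2↦10, 3↦9, 4↦8, 5↦7, 6↦6, 7↦5, 8↦4, 9↦3, 10↦2]  zeros at y ∈ {1}
  x = 9: [0↦6, 1↦6, 2↦6, 3↦6, 4↦6, 5↦6, 6↦6, 7↦6, 8↦6, 9↦6, 10↦6]  zeros at y ∈ ∅
  x = 10: [0↦2, 1↦3, 2↦4, 3↦5, 4↦6, 5↦7, 6↦8, 7↦9, 8↦10, 9↦0, 10↦1]  zeros at y ∈ {9}
Collecting zeros: affine points = {(0, 0), (1, 0), (2, 5), (3, 1), (4, 9), (5, 5), (6, 10), (7, 10), (8, 1), (10, 9)}.
Total count |C(F_11)_aff| = 10.


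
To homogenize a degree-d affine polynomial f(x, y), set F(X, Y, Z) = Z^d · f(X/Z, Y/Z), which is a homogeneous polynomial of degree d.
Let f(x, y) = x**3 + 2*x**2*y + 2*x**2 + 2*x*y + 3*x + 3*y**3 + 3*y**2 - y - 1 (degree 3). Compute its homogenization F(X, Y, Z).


F(X, Y, Z) = X**3 + 2*X**2*Y + 2*X**2*Z + 2*X*Y*Z + 3*X*Z**2 + 3*Y**3 + 3*Y**2*Z - Y*Z**2 - Z**3

deg(f) = 3.
Substitute x = X/Z, y = Y/Z into f, then multiply by Z^3.
  monomial 1·x^3·y^0 ↦ 1·X^3·Y^0·Z^0.
  monomial 2·x^2·y^1 ↦ 2·X^2·Y^1·Z^0.
  monomial 2·x^2·y^0 ↦ 2·X^2·Y^0·Z^1.
  monomial 2·x^1·y^1 ↦ 2·X^1·Y^1·Z^1.
  monomial 3·x^1·y^0 ↦ 3·X^1·Y^0·Z^2.
  monomial 3·x^0·y^3 ↦ 3·X^0·Y^3·Z^0.
  monomial 3·x^0·y^2 ↦ 3·X^0·Y^2·Z^1.
  monomial -1·x^0·y^1 ↦ -1·X^0·Y^1·Z^2.
  monomial -1·x^0·y^0 ↦ -1·X^0·Y^0·Z^3.
Collecting: F(X, Y, Z) = X**3 + 2*X**2*Y + 2*X**2*Z + 2*X*Y*Z + 3*X*Z**2 + 3*Y**3 + 3*Y**2*Z - Y*Z**2 - Z**3.


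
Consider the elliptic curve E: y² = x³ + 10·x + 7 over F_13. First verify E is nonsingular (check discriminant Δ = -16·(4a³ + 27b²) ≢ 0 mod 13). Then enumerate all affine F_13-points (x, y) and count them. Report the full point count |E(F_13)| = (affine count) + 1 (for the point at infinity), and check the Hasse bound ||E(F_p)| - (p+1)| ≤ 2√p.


Affine points = {(2, 3), (2, 10), (3, 5), (3, 8), (5, 0), (6, 6), (6, 7), (7, 2), (7, 11), (8, 1), (8, 12), (12, 3), (12, 10)}; affine count = 13; |E(F_13)| = 14.

Discriminant check: Δ ∝ 4a³ + 27b² = 4·10³ + 27·7² = 4·1000 + 27·49 ≡ 6 (mod 13). Nonzero ⇒ E is nonsingular.
For each x ∈ F_13, compute rhs = x³ + 10·x + 7 mod 13, then count y ∈ F_13 with y² ≡ rhs.
  x = 0: rhs = 7, matching y values: none (0 points).
  x = 1: rhs = 5, matching y values: none (0 points).
  x = 2: rhs = 9, matching y values: 3, 10 (2 points).
  x = 3: rhs = 12, matching y values: 5, 8 (2 points).
  x = 4: rhs = 7, matching y values: none (0 points).
  x = 5: rhs = 0, matching y values: 0 (1 points).
  x = 6: rhs = 10, matching y values: 6, 7 (2 points).
  x = 7: rhs = 4, matching y values: 2, 11 (2 points).
  x = 8: rhs = 1, matching y values: 1, 12 (2 points).
  x = 9: rhs = 7, matching y values: none (0 points).
  x = 10: rhs = 2, matching y values: none (0 points).
  x = 11: rhs = 5, matching y values: none (0 points).
  x = 12: rhs = 9, matching y values: 3, 10 (2 points).
Total affine count: 13.
Full point count |E(F_13)| = 13 + 1 = 14.
Hasse bound: |14 − (13+1)| = |0| = 0 ≤ 2√13 ≈ 7.2111 ✓.


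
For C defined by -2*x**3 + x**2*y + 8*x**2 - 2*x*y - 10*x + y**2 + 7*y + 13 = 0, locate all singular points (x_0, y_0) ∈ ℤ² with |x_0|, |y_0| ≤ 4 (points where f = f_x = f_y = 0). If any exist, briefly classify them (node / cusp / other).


Singular points: {(1, -3)}; classification: node.

Compute partial derivatives:
  f_x = -6*x**2 + 2*x*y + 16*x - 2*y - 10.
  f_y = x**2 - 2*x + 2*y + 7.
Scan x_0 ∈ {−4, ..., 4}. For each x_0, f_y(x_0, y) is a polynomial in y; find its integer roots y ∈ {−4, ..., 4}, then test f_x and f at those candidates.
  x = -4: f_y(-4, y) = 2*y + 31; no integer root y with |y| ≤ 4.
  x = -3: f_y(-3, y) = 2*y + 22; no integer root y with |y| ≤ 4.
  x = -2: f_y(-2, y) = 2*y + 15; no integer root y with |y| ≤ 4.
  x = -1: f_y(-1, y) = 2*y + 10; no integer root y with |y| ≤ 4.
  x = 0: f_y(0, y) = 2*y + 7; no integer root y with |y| ≤ 4.
  x = 1: f_y(1, y) = 2*y + 6; vanishes at y ∈ {-3}. (1, -3): f_x = 0, f = 0 — SINGULAR.
  x = 2: f_y(2, y) = 2*y + 7; no integer root y with |y| ≤ 4.
  x = 3: f_y(3, y) = 2*y + 10; no integer root y with |y| ≤ 4.
  x = 4: f_y(4, y) = 2*y + 15; no integer root y with |y| ≤ 4.
Only singular point on the grid: (1, -3).
Classify: substitute x = 1 + u, y = -3 + v and expand: f = -2*u**3 + u**2*v - u**2 + v**2.
No constant or linear terms (consistent with a singular point). Quadratic part: -u**2 + v**2. Cubic part: -2*u**3 + u**2*v.
The quadratic part v**2 - u**2 = (v − u)(v + u) splits into two distinct linear factors, so there are two distinct tangent lines y − -3 = ±(x − 1) — this is a node (ordinary double point).
Classification: node.


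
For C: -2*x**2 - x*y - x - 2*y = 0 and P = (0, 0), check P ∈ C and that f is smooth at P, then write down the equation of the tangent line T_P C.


Tangent line at P: -x - 2*y = 0.

Step 1: f(0, 0) = 0, so P lies on C.
Step 2: partial derivatives
  f_x(x, y) = -4*x - y - 1, f_y(x, y) = -x - 2.
  f_x(P) = -1, f_y(P) = -2 (gradient nonzero, so P is smooth).
Step 3: tangent line at P: -1·(x − 0) + -2·(y − 0) = 0.
Expanding: -x - 2*y = 0.


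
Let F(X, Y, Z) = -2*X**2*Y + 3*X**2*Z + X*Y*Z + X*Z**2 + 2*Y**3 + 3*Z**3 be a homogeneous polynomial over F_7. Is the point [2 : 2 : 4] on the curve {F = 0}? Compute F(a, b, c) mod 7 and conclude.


F(2,2,4) ≡ 1 (mod 7); P is NOT on the curve.

Evaluate F(2, 2, 4) term-by-term (mod 7).
  -2*X**2*Y ↦ -2·4·2·1 = -16
  3*X**2*Z ↦ 3·4·1·4 = 48
  X*Y*Z ↦ 1·2·2·4 = 16
  X*Z**2 ↦ 1·2·1·16 = 32
  2*Y**3 ↦ 2·1·8·1 = 16
  3*Z**3 ↦ 3·1·1·64 = 192
Sum: F(2, 2, 4) = (-16) + (48) + (16) + (32) + (16) + (192) = 288.
Reducing mod 7: 288 ≡ 1 (mod 7).
Since F(a, b, c) ≡ 1 ≠ 0 (mod 7), P does NOT lie on the curve.


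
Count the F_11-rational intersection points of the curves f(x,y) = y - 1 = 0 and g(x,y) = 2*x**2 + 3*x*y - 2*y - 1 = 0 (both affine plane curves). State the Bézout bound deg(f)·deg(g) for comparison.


Common zeros: {(2, 1)}; count = 1; Bézout bound = 2.

deg(f) = 1, deg(g) = 2, so Bézout bound = 2.
Scan x ∈ F_11. For each x, list the y ∈ F_11 with f(x, y) ≡ 0 and those with g(x, y) ≡ 0 (mod 11); the common zeros in that column are the intersection.
  x = 0: f ≡ 0 at y ∈ {1}; g ≡ 0 at y ∈ {5}; common: ∅.
  x = 1: f ≡ 0 at y ∈ {1}; g ≡ 0 at y ∈ {10}; common: ∅.
  x = 2: f ≡ 0 at y ∈ {1}; g ≡ 0 at y ∈ {1}; common: {1}.
  x = 3: f ≡ 0 at y ∈ {1}; g ≡ 0 at y ∈ {7}; common: ∅.
  x = 4: f ≡ 0 at y ∈ {1}; g ≡ 0 at y ∈ {9}; common: ∅.
  x = 5: f ≡ 0 at y ∈ {1}; g ≡ 0 at y ∈ {3}; common: ∅.
  x = 6: f ≡ 0 at y ∈ {1}; g ≡ 0 at y ∈ {10}; common: ∅.
  x = 7: f ≡ 0 at y ∈ {1}; g ≡ 0 at y ∈ {3}; common: ∅.
  x = 8: f ≡ 0 at y ∈ {1}; g ≡ 0 at y ∈ ∅; common: ∅.
  x = 9: f ≡ 0 at y ∈ {1}; g ≡ 0 at y ∈ {5}; common: ∅.
  x = 10: f ≡ 0 at y ∈ {1}; g ≡ 0 at y ∈ {9}; common: ∅.
Collecting: common zeros = {(2, 1)}, so the count is 1.
Comparison with the Bézout bound: 1 ≤ 2 = deg(f)·deg(g), as expected for curves with no common component (the affine F_11-count falls short of the bound because intersections may lie at infinity, over extension fields, or carry multiplicity).


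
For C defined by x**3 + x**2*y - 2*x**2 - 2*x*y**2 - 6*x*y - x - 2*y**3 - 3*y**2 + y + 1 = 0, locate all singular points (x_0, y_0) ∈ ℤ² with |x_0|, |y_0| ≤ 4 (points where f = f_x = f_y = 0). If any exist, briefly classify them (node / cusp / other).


Singular points: {(1, -1)}; classification: cusp.

Compute partial derivatives:
  f_x = 3*x**2 + 2*x*y - 4*x - 2*y**2 - 6*y - 1.
  f_y = x**2 - 4*x*y - 6*x - 6*y**2 - 6*y + 1.
Scan x_0 ∈ {−4, ..., 4}. For each x_0, f_y(x_0, y) is a polynomial in y; find its integer roots y ∈ {−4, ..., 4}, then test f_x and f at those candidates.
  x = -4: f_y(-4, y) = -6*y**2 + 10*y + 41; no integer root y with |y| ≤ 4.
  x = -3: f_y(-3, y) = -6*y**2 + 6*y + 28; no integer root y with |y| ≤ 4.
  x = -2: f_y(-2, y) = -6*y**2 + 2*y + 17; no integer root y with |y| ≤ 4.
  x = -1: f_y(-1, y) = -6*y**2 - 2*y + 8; vanishes at y ∈ {1}. (-1, 1): f_x = -4 ≠ 0.
  x = 0: f_y(0, y) = -6*y**2 - 6*y + 1; no integer root y with |y| ≤ 4.
  x = 1: f_y(1, y) = -6*y**2 - 10*y - 4; vanishes at y ∈ {-1}. (1, -1): f_x = 0, f = 0 — SINGULAR.
  x = 2: f_y(2, y) = -6*y**2 - 14*y - 7; no integer root y with |y| ≤ 4.
  x = 3: f_y(3, y) = -6*y**2 - 18*y - 8; no integer root y with |y| ≤ 4.
  x = 4: f_y(4, y) = -6*y**2 - 22*y - 7; no integer root y with |y| ≤ 4.
Only singular point on the grid: (1, -1).
Classify: substitute x = 1 + u, y = -1 + v and expand: f = u**3 + u**2*v - 2*u*v**2 - 2*v**3 + v**2.
No constant or linear terms (consistent with a singular point). Quadratic part: v**2. Cubic part: u**3 + u**2*v - 2*u*v**2 - 2*v**3.
The quadratic part v**2 is a perfect square, so there is a single (double) tangent line v = 0, i.e. y = -1. Restricting the cubic part to that line (v = 0) leaves u**3 ≠ 0, so f is not divisible by v and the branch is v² ≈ -u**3 to lowest order — this is a cusp.
Classification: cusp.


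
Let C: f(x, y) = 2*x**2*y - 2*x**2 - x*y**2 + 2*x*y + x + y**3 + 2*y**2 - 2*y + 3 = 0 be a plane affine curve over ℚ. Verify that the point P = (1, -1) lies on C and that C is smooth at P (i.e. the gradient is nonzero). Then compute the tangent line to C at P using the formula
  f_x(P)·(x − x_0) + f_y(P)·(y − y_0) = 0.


Tangent line at P: -10*x + 3*y + 13 = 0.

Step 1: f(1, -1) = 0, so P lies on C.
Step 2: partial derivatives
  f_x(x, y) = 4*x*y - 4*x - y**2 + 2*y + 1, f_y(x, y) = 2*x**2 - 2*x*y + 2*x + 3*y**2 + 4*y - 2.
  f_x(P) = -10, f_y(P) = 3 (gradient nonzero, so P is smooth).
Step 3: tangent line at P: -10·(x − 1) + 3·(y − -1) = 0.
Expanding: -10*x + 3*y + 13 = 0.


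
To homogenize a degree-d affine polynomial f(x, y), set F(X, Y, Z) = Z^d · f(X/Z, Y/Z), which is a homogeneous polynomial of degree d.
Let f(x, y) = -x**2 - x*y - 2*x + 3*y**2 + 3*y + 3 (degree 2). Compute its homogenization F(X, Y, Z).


F(X, Y, Z) = -X**2 - X*Y - 2*X*Z + 3*Y**2 + 3*Y*Z + 3*Z**2

deg(f) = 2.
Substitute x = X/Z, y = Y/Z into f, then multiply by Z^2.
  monomial -1·x^2·y^0 ↦ -1·X^2·Y^0·Z^0.
  monomial -1·x^1·y^1 ↦ -1·X^1·Y^1·Z^0.
  monomial -2·x^1·y^0 ↦ -2·X^1·Y^0·Z^1.
  monomial 3·x^0·y^2 ↦ 3·X^0·Y^2·Z^0.
  monomial 3·x^0·y^1 ↦ 3·X^0·Y^1·Z^1.
  monomial 3·x^0·y^0 ↦ 3·X^0·Y^0·Z^2.
Collecting: F(X, Y, Z) = -X**2 - X*Y - 2*X*Z + 3*Y**2 + 3*Y*Z + 3*Z**2.


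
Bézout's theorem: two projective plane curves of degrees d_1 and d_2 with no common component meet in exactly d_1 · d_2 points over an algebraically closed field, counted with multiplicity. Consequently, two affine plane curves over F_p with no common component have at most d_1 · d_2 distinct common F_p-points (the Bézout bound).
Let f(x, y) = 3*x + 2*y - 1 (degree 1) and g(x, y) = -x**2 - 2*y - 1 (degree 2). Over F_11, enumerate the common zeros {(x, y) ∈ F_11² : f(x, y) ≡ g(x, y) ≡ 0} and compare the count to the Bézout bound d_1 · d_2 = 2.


Common zeros: {(1, 10), (2, 3)}; count = 2; Bézout bound = 2.

deg(f) = 1, deg(g) = 2, so Bézout bound = 2.
Scan x ∈ F_11. For each x, list the y ∈ F_11 with f(x, y) ≡ 0 and those with g(x, y) ≡ 0 (mod 11); the common zeros in that column are the intersection.
  x = 0: f ≡ 0 at y ∈ {6}; g ≡ 0 at y ∈ {5}; common: ∅.
  x = 1: f ≡ 0 at y ∈ {10}; g ≡ 0 at y ∈ {10}; common: {10}.
  x = 2: f ≡ 0 at y ∈ {3}; g ≡ 0 at y ∈ {3}; common: {3}.
  x = 3: f ≡ 0 at y ∈ {7}; g ≡ 0 at y ∈ {6}; common: ∅.
  x = 4: f ≡ 0 at y ∈ {0}; g ≡ 0 at y ∈ {8}; common: ∅.
  x = 5: f ≡ 0 at y ∈ {4}; g ≡ 0 at y ∈ {9}; common: ∅.
  x = 6: f ≡ 0 at y ∈ {8}; g ≡ 0 at y ∈ {9}; common: ∅.
  x = 7: f ≡ 0 at y ∈ {1}; g ≡ 0 at y ∈ {8}; common: ∅.
  x = 8: f ≡ 0 at y ∈ {5}; g ≡ 0 at y ∈ {6}; common: ∅.
  x = 9: f ≡ 0 at y ∈ {9}; g ≡ 0 at y ∈ {3}; common: ∅.
  x = 10: f ≡ 0 at y ∈ {2}; g ≡ 0 at y ∈ {10}; common: ∅.
Collecting: common zeros = {(1, 10), (2, 3)}, so the count is 2.
Comparison with the Bézout bound: 2 ≤ 2 = deg(f)·deg(g), as expected for curves with no common component (the bound is attained).


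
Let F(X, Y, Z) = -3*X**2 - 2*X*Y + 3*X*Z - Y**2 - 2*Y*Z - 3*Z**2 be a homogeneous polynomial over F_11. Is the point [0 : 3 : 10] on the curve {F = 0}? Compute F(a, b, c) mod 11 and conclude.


F(0,3,10) ≡ 5 (mod 11); P is NOT on the curve.

Evaluate F(0, 3, 10) term-by-term (mod 11).
  -3*X**2 ↦ -3·0·1·1 = 0
  -2*X*Y ↦ -2·0·3·1 = 0
  3*X*Z ↦ 3·0·1·10 = 0
  -Y**2 ↦ -1·1·9·1 = -9
  -2*Y*Z ↦ -2·1·3·10 = -60
  -3*Z**2 ↦ -3·1·1·100 = -300
Sum: F(0, 3, 10) = (0) + (0) + (0) + (-9) + (-60) + (-300) = -369.
Reducing mod 11: -369 ≡ 5 (mod 11).
Since F(a, b, c) ≡ 5 ≠ 0 (mod 11), P does NOT lie on the curve.


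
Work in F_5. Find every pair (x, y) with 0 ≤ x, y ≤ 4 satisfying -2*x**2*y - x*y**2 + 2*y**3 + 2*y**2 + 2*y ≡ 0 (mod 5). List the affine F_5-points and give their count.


Affine F_5-points: {(0, 0), (1, 0), (1, 2), (2, 0), (3, 0), (3, 1), (3, 2), (4, 0), (4, 1)}; count = 9.

For each of the 25 pairs (x, y) ∈ F_5², evaluate f(x, y) mod 5. Record the zeros.
  x = 0: [0↦0, 1↦1, 2↦3, 3↦3, 4↦3]  zeros at y ∈ {0}
  x = 1: [0↦0, 1↦3, 2↦0, 3↦3, 4↦4]  zeros at y ∈ {0, 2}
  x = 2: [0↦0, 1↦1, 2↦4, 3↦1, 4↦4]  zeros at y ∈ {0}
  x = 3: [0↦0, 1↦0, 2↦0, 3↦2, 4↦3]  zeros at y ∈ {0, 1, 2}
  x = 4: [0↦0, 1↦0, 2↦3, 3↦1, 4↦1]  zeros at y ∈ {0, 1}
Collecting zeros: affine points = {(0, 0), (1, 0), (1, 2), (2, 0), (3, 0), (3, 1), (3, 2), (4, 0), (4, 1)}.
Total count |C(F_5)_aff| = 9.


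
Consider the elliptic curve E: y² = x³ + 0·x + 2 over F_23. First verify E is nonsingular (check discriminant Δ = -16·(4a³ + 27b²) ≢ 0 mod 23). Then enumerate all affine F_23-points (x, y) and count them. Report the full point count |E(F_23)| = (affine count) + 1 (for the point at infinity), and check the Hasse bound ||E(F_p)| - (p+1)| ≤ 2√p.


Affine points = {(0, 5), (0, 18), (1, 7), (1, 16), (3, 11), (3, 12), (5, 9), (5, 14), (7, 0), (8, 10), (8, 13), (9, 8), (9, 15), (10, 6), (10, 17), (14, 3), (14, 20), (16, 2), (16, 21), (17, 4), (17, 19), (22, 1), (22, 22)}; affine count = 23; |E(F_23)| = 24.

Discriminant check: Δ ∝ 4a³ + 27b² = 4·0³ + 27·2² = 4·0 + 27·4 ≡ 16 (mod 23). Nonzero ⇒ E is nonsingular.
For each x ∈ F_23, compute rhs = x³ + 0·x + 2 mod 23, then count y ∈ F_23 with y² ≡ rhs.
  x = 0: rhs = 2, matching y values: 5, 18 (2 points).
  x = 1: rhs = 3, matching y values: 7, 16 (2 points).
  x = 2: rhs = 10, matching y values: none (0 points).
  x = 3: rhs = 6, matching y values: 11, 12 (2 points).
  x = 4: rhs = 20, matching y values: none (0 points).
  x = 5: rhs = 12, matching y values: 9, 14 (2 points).
  x = 6: rhs = 11, matching y values: none (0 points).
  x = 7: rhs = 0, matching y values: 0 (1 points).
  x = 8: rhs = 8, matching y values: 10, 13 (2 points).
  x = 9: rhs = 18, matching y values: 8, 15 (2 points).
  x = 10: rhs = 13, matching y values: 6, 17 (2 points).
  x = 11: rhs = 22, matching y values: none (0 points).
  x = 12: rhs = 5, matching y values: none (0 points).
  x = 13: rhs = 14, matching y values: none (0 points).
  x = 14: rhs = 9, matching y values: 3, 20 (2 points).
  x = 15: rhs = 19, matching y values: none (0 points).
  x = 16: rhs = 4, matching y values: 2, 21 (2 points).
  x = 17: rhs = 16, matching y values: 4, 19 (2 points).
  x = 18: rhs = 15, matching y values: none (0 points).
  x = 19: rhs = 7, matching y values: none (0 points).
  x = 20: rhs = 21, matching y values: none (0 points).
  x = 21: rhs = 17, matching y values: none (0 points).
  x = 22: rhs = 1, matching y values: 1, 22 (2 points).
Total affine count: 23.
Full point count |E(F_23)| = 23 + 1 = 24.
Hasse bound: |24 − (23+1)| = |0| = 0 ≤ 2√23 ≈ 9.5917 ✓.


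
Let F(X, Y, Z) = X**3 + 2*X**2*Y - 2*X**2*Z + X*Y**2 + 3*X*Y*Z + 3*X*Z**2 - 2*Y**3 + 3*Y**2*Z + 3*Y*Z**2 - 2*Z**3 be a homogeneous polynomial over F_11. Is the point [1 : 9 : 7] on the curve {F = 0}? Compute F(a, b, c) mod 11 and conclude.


F(1,9,7) ≡ 4 (mod 11); P is NOT on the curve.

Evaluate F(1, 9, 7) term-by-term (mod 11).
  X**3 ↦ 1·1·1·1 = 1
  2*X**2*Y ↦ 2·1·9·1 = 18
  -2*X**2*Z ↦ -2·1·1·7 = -14
  X*Y**2 ↦ 1·1·81·1 = 81
  3*X*Y*Z ↦ 3·1·9·7 = 189
  3*X*Z**2 ↦ 3·1·1·49 = 147
  -2*Y**3 ↦ -2·1·729·1 = -1458
  3*Y**2*Z ↦ 3·1·81·7 = 1701
  3*Y*Z**2 ↦ 3·1·9·49 = 1323
  -2*Z**3 ↦ -2·1·1·343 = -686
Sum: F(1, 9, 7) = (1) + (18) + (-14) + (81) + (189) + (147) + (-1458) + (1701) + (1323) + (-686) = 1302.
Reducing mod 11: 1302 ≡ 4 (mod 11).
Since F(a, b, c) ≡ 4 ≠ 0 (mod 11), P does NOT lie on the curve.


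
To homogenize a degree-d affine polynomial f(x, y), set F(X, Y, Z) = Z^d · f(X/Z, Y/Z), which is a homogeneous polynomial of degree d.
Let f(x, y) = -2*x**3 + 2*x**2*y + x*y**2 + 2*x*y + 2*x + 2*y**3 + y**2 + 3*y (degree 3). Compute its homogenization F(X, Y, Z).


F(X, Y, Z) = -2*X**3 + 2*X**2*Y + X*Y**2 + 2*X*Y*Z + 2*X*Z**2 + 2*Y**3 + Y**2*Z + 3*Y*Z**2

deg(f) = 3.
Substitute x = X/Z, y = Y/Z into f, then multiply by Z^3.
  monomial -2·x^3·y^0 ↦ -2·X^3·Y^0·Z^0.
  monomial 2·x^2·y^1 ↦ 2·X^2·Y^1·Z^0.
  monomial 1·x^1·y^2 ↦ 1·X^1·Y^2·Z^0.
  monomial 2·x^1·y^1 ↦ 2·X^1·Y^1·Z^1.
  monomial 2·x^1·y^0 ↦ 2·X^1·Y^0·Z^2.
  monomial 2·x^0·y^3 ↦ 2·X^0·Y^3·Z^0.
  monomial 1·x^0·y^2 ↦ 1·X^0·Y^2·Z^1.
  monomial 3·x^0·y^1 ↦ 3·X^0·Y^1·Z^2.
Collecting: F(X, Y, Z) = -2*X**3 + 2*X**2*Y + X*Y**2 + 2*X*Y*Z + 2*X*Z**2 + 2*Y**3 + Y**2*Z + 3*Y*Z**2.


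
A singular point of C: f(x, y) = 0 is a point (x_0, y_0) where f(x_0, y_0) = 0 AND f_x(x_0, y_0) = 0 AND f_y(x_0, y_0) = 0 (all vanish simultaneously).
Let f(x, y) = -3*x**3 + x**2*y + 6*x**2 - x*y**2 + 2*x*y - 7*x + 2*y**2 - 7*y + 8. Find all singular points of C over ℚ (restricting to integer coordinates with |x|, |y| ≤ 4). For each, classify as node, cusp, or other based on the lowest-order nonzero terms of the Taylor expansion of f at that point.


Singular points: {(1, 2)}; classification: node.

Compute partial derivatives:
  f_x = -9*x**2 + 2*x*y + 12*x - y**2 + 2*y - 7.
  f_y = x**2 - 2*x*y + 2*x + 4*y - 7.
Scan x_0 ∈ {−4, ..., 4}. For each x_0, f_y(x_0, y) is a polynomial in y; find its integer roots y ∈ {−4, ..., 4}, then test f_x and f at those candidates.
  x = -4: f_y(-4, y) = 12*y + 1; no integer root y with |y| ≤ 4.
  x = -3: f_y(-3, y) = 10*y - 4; no integer root y with |y| ≤ 4.
  x = -2: f_y(-2, y) = 8*y - 7; no integer root y with |y| ≤ 4.
  x = -1: f_y(-1, y) = 6*y - 8; no integer root y with |y| ≤ 4.
  x = 0: f_y(0, y) = 4*y - 7; no integer root y with |y| ≤ 4.
  x = 1: f_y(1, y) = 2*y - 4; vanishes at y ∈ {2}. (1, 2): f_x = 0, f = 0 — SINGULAR.
  x = 2: f_y(2, y) = 1; no integer root y with |y| ≤ 4.
  x = 3: f_y(3, y) = 8 - 2*y; vanishes at y ∈ {4}. (3, 4): f_x = -36 ≠ 0.
  x = 4: f_y(4, y) = 17 - 4*y; no integer root y with |y| ≤ 4.
Only singular point on the grid: (1, 2).
Classify: substitute x = 1 + u, y = 2 + v and expand: f = -3*u**3 + u**2*v - u**2 - u*v**2 + v**2.
No constant or linear terms (consistent with a singular point). Quadratic part: -u**2 + v**2. Cubic part: -3*u**3 + u**2*v - u*v**2.
The quadratic part v**2 - u**2 = (v − u)(v + u) splits into two distinct linear factors, so there are two distinct tangent lines y − 2 = ±(x − 1) — this is a node (ordinary double point).
Classification: node.


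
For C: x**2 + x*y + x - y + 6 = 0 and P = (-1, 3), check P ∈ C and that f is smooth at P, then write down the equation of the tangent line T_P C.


Tangent line at P: 2*x - 2*y + 8 = 0.

Step 1: f(-1, 3) = 0, so P lies on C.
Step 2: partial derivatives
  f_x(x, y) = 2*x + y + 1, f_y(x, y) = x - 1.
  f_x(P) = 2, f_y(P) = -2 (gradient nonzero, so P is smooth).
Step 3: tangent line at P: 2·(x − -1) + -2·(y − 3) = 0.
Expanding: 2*x - 2*y + 8 = 0.


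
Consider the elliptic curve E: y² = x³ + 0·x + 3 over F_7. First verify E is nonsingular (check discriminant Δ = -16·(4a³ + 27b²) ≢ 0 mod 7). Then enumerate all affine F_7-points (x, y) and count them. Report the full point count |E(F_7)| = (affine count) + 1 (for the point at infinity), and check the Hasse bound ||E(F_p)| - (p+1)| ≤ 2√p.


Affine points = {(1, 2), (1, 5), (2, 2), (2, 5), (3, 3), (3, 4), (4, 2), (4, 5), (5, 3), (5, 4), (6, 3), (6, 4)}; affine count = 12; |E(F_7)| = 13.

Discriminant check: Δ ∝ 4a³ + 27b² = 4·0³ + 27·3² = 4·0 + 27·9 ≡ 5 (mod 7). Nonzero ⇒ E is nonsingular.
For each x ∈ F_7, compute rhs = x³ + 0·x + 3 mod 7, then count y ∈ F_7 with y² ≡ rhs.
  x = 0: rhs = 3, matching y values: none (0 points).
  x = 1: rhs = 4, matching y values: 2, 5 (2 points).
  x = 2: rhs = 4, matching y values: 2, 5 (2 points).
  x = 3: rhs = 2, matching y values: 3, 4 (2 points).
  x = 4: rhs = 4, matching y values: 2, 5 (2 points).
  x = 5: rhs = 2, matching y values: 3, 4 (2 points).
  x = 6: rhs = 2, matching y values: 3, 4 (2 points).
Total affine count: 12.
Full point count |E(F_7)| = 12 + 1 = 13.
Hasse bound: |13 − (7+1)| = |5| = 5 ≤ 2√7 ≈ 5.2915 ✓.


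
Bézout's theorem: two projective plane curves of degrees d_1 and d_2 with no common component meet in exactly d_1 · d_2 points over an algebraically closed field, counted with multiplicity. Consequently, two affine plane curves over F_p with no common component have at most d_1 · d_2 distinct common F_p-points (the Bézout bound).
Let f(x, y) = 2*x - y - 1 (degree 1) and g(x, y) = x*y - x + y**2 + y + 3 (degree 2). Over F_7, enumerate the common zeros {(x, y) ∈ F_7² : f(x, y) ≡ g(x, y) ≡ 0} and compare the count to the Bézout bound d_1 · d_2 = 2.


Common zeros: {(5, 2)}; count = 1; Bézout bound = 2.

deg(f) = 1, deg(g) = 2, so Bézout bound = 2.
Scan x ∈ F_7. For each x, list the y ∈ F_7 with f(x, y) ≡ 0 and those with g(x, y) ≡ 0 (mod 7); the common zeros in that column are the intersection.
  x = 0: f ≡ 0 at y ∈ {6}; g ≡ 0 at y ∈ ∅; common: ∅.
  x = 1: f ≡ 0 at y ∈ {1}; g ≡ 0 at y ∈ ∅; common: ∅.
  x = 2: f ≡ 0 at y ∈ {3}; g ≡ 0 at y ∈ ∅; common: ∅.
  x = 3: f ≡ 0 at y ∈ {5}; g ≡ 0 at y ∈ {0, 3}; common: ∅.
  x = 4: f ≡ 0 at y ∈ {0}; g ≡ 0 at y ∈ {4, 5}; common: ∅.
  x = 5: f ≡ 0 at y ∈ {2}; g ≡ 0 at y ∈ {2, 6}; common: {2}.
  x = 6: f ≡ 0 at y ∈ {4}; g ≡ 0 at y ∈ ∅; common: ∅.
Collecting: common zeros = {(5, 2)}, so the count is 1.
Comparison with the Bézout bound: 1 ≤ 2 = deg(f)·deg(g), as expected for curves with no common component (the affine F_7-count falls short of the bound because intersections may lie at infinity, over extension fields, or carry multiplicity).


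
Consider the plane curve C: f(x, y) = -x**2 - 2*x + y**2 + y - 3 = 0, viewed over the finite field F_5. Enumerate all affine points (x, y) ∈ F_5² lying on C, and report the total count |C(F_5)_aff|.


Affine F_5-points: {(1, 2), (2, 2), (4, 1), (4, 3)}; count = 4.

For each of the 25 pairs (x, y) ∈ F_5², evaluate f(x, y) mod 5. Record the zeros.
  x = 0: [0↦2, 1↦4, 2↦3, 3↦4, 4↦2]  zeros at y ∈ ∅
  x = 1: [0↦4, 1↦1, 2↦0, 3↦1, 4↦4]  zeros at y ∈ {2}
  x = 2: [0↦4, 1↦1, 2↦0, 3↦1, 4↦4]  zeros at y ∈ {2}
  x = 3: [0↦2, 1↦4, 2↦3, 3↦4, 4↦2]  zeros at y ∈ ∅
  x = 4: [0↦3, 1↦0, 2↦4, 3↦0, 4↦3]  zeros at y ∈ {1, 3}
Collecting zeros: affine points = {(1, 2), (2, 2), (4, 1), (4, 3)}.
Total count |C(F_5)_aff| = 4.


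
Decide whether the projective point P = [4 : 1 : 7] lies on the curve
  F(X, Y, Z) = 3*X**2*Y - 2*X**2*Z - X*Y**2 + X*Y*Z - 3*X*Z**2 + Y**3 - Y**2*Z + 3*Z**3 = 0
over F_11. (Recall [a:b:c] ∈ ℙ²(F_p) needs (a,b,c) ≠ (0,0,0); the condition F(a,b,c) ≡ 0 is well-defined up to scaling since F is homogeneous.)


F(4,1,7) ≡ 8 (mod 11); P is NOT on the curve.

Evaluate F(4, 1, 7) term-by-term (mod 11).
  3*X**2*Y ↦ 3·16·1·1 = 48
  -2*X**2*Z ↦ -2·16·1·7 = -224
  -X*Y**2 ↦ -1·4·1·1 = -4
  X*Y*Z ↦ 1·4·1·7 = 28
  -3*X*Z**2 ↦ -3·4·1·49 = -588
  Y**3 ↦ 1·1·1·1 = 1
  -Y**2*Z ↦ -1·1·1·7 = -7
  3*Z**3 ↦ 3·1·1·343 = 1029
Sum: F(4, 1, 7) = (48) + (-224) + (-4) + (28) + (-588) + (1) + (-7) + (1029) = 283.
Reducing mod 11: 283 ≡ 8 (mod 11).
Since F(a, b, c) ≡ 8 ≠ 0 (mod 11), P does NOT lie on the curve.


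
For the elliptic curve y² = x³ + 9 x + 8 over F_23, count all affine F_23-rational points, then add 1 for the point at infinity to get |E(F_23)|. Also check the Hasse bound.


Affine points = {(0, 10), (0, 13), (1, 8), (1, 15), (3, 4), (3, 19), (4, 4), (4, 19), (6, 5), (6, 18), (7, 0), (9, 6), (9, 17), (11, 9), (11, 14), (12, 2), (12, 21), (14, 7), (14, 16), (16, 4), (16, 19), (19, 0), (20, 0)}; affine count = 23; |E(F_23)| = 24.

Discriminant check: Δ ∝ 4a³ + 27b² = 4·9³ + 27·8² = 4·729 + 27·64 ≡ 21 (mod 23). Nonzero ⇒ E is nonsingular.
For each x ∈ F_23, compute rhs = x³ + 9·x + 8 mod 23, then count y ∈ F_23 with y² ≡ rhs.
  x = 0: rhs = 8, matching y values: 10, 13 (2 points).
  x = 1: rhs = 18, matching y values: 8, 15 (2 points).
  x = 2: rhs = 11, matching y values: none (0 points).
  x = 3: rhs = 16, matching y values: 4, 19 (2 points).
  x = 4: rhs = 16, matching y values: 4, 19 (2 points).
  x = 5: rhs = 17, matching y values: none (0 points).
  x = 6: rhs = 2, matching y values: 5, 18 (2 points).
  x = 7: rhs = 0, matching y values: 0 (1 points).
  x = 8: rhs = 17, matching y values: none (0 points).
  x = 9: rhs = 13, matching y values: 6, 17 (2 points).
  x = 10: rhs = 17, matching y values: none (0 points).
  x = 11: rhs = 12, matching y values: 9, 14 (2 points).
  x = 12: rhs = 4, matching y values: 2, 21 (2 points).
  x = 13: rhs = 22, matching y values: none (0 points).
  x = 14: rhs = 3, matching y values: 7, 16 (2 points).
  x = 15: rhs = 22, matching y values: none (0 points).
  x = 16: rhs = 16, matching y values: 4, 19 (2 points).
  x = 17: rhs = 14, matching y values: none (0 points).
  x = 18: rhs = 22, matching y values: none (0 points).
  x = 19: rhs = 0, matching y values: 0 (1 points).
  x = 20: rhs = 0, matching y values: 0 (1 points).
  x = 21: rhs = 5, matching y values: none (0 points).
  x = 22: rhs = 21, matching y values: none (0 points).
Total affine count: 23.
Full point count |E(F_23)| = 23 + 1 = 24.
Hasse bound: |24 − (23+1)| = |0| = 0 ≤ 2√23 ≈ 9.5917 ✓.


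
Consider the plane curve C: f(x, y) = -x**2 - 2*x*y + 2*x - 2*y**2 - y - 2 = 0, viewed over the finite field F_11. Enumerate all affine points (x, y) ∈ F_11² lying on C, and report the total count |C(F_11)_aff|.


Affine F_11-points: {(1, 5), (1, 10), (2, 5), (2, 9), (3, 3), (3, 10), (4, 3), (4, 9), (6, 4), (6, 6), (10, 2), (10, 4)}; count = 12.

For each of the 121 pairs (x, y) ∈ F_11², evaluate f(x, y) mod 11. Record the zeros.
  x = 0: [0↦9, 1↦6, 2↦10, 3↦10, 4↦6, 5↦9, 6↦8, 7↦3, 8↦5, 9↦3, 10↦8]  zeros at y ∈ ∅
  x = 1: [0↦10, 1↦5, 2↦7, 3↦5, 4↦10, 5↦0, 6↦8, 7↦1, 8↦1, 9↦8, 10↦0]  zeros at y ∈ {5, 10}
  x = 2: [0↦9, 1↦2, 2↦2, 3↦9, 4↦1, 5↦0, 6↦6, 7↦8, 8↦6, 9↦0, 10↦1]  zeros at y ∈ {5, 9}
  x = 3: [0↦6, 1↦8, 2↦6, 3↦0, 4↦1, 5↦9, 6↦2, 7↦2, 8↦9, 9↦1, 10↦0]  zeros at y ∈ {3, 10}
  x = 4: [0↦1, 1↦1, 2↦8, 3↦0, 4↦10, 5↦5, 6↦7, 7↦5, 8↦10, 9↦0, 10↦8]  zeros at y ∈ {3, 9}
  x = 5: [0↦5, 1↦3, 2↦8, 3↦9, 4↦6, 5↦10, 6↦10, 7↦6, 8↦9, 9↦8, 10↦3]  zeros at y ∈ ∅
  x = 6: [0↦7, 1↦3, 2↦6, 3↦5, 4↦0, 5↦2, 6↦0, 7↦5, 8↦6, 9↦3, 10↦7]  zeros at y ∈ {4, 6}
  x = 7: [0↦7, 1↦1, 2↦2, 3↦10, 4↦3, 5↦3, 6↦10, 7↦2, 8↦1, 9↦7, 10↦9]  zeros at y ∈ ∅
  x = 8: [0↦5, 1↦8, 2↦7, 3↦2, 4↦4, 5↦2, 6↦7, 7↦8, 8↦5, 9↦9, 10↦9]  zeros at y ∈ ∅
  x = 9: [0↦1, 1↦2, 2↦10, 3↦3, 4↦3, 5↦10, 6↦2, 7↦1, 8↦7, 9↦9, 10↦7]  zeros at y ∈ ∅
  x = 10: [0↦6, 1↦5, 2↦0, 3↦2, 4↦0, 5↦5, 6↦6, 7↦3, 8↦7, 9↦7, 10↦3]  zeros at y ∈ {2, 4}
Collecting zeros: affine points = {(1, 5), (1, 10), (2, 5), (2, 9), (3, 3), (3, 10), (4, 3), (4, 9), (6, 4), (6, 6), (10, 2), (10, 4)}.
Total count |C(F_11)_aff| = 12.


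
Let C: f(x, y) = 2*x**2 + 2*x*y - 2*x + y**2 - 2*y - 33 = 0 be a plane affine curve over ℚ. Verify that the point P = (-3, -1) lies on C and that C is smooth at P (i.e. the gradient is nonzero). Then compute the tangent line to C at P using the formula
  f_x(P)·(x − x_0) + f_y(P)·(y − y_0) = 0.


Tangent line at P: -16*x - 10*y - 58 = 0.

Step 1: f(-3, -1) = 0, so P lies on C.
Step 2: partial derivatives
  f_x(x, y) = 4*x + 2*y - 2, f_y(x, y) = 2*x + 2*y - 2.
  f_x(P) = -16, f_y(P) = -10 (gradient nonzero, so P is smooth).
Step 3: tangent line at P: -16·(x − -3) + -10·(y − -1) = 0.
Expanding: -16*x - 10*y - 58 = 0.


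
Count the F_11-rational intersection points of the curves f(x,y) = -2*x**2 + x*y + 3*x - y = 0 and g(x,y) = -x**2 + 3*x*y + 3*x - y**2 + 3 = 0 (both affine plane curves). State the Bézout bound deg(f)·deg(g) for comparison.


Common zeros: ∅; count = 0; Bézout bound = 4.

deg(f) = 2, deg(g) = 2, so Bézout bound = 4.
Scan x ∈ F_11. For each x, list the y ∈ F_11 with f(x, y) ≡ 0 and those with g(x, y) ≡ 0 (mod 11); the common zeros in that column are the intersection.
  x = 0: f ≡ 0 at y ∈ {0}; g ≡ 0 at y ∈ {5, 6}; common: ∅.
  x = 1: f ≡ 0 at y ∈ ∅; g ≡ 0 at y ∈ ∅; common: ∅.
  x = 2: f ≡ 0 at y ∈ {2}; g ≡ 0 at y ∈ {8, 9}; common: ∅.
  x = 3: f ≡ 0 at y ∈ {10}; g ≡ 0 at y ∈ {1, 8}; common: ∅.
  x = 4: f ≡ 0 at y ∈ {3}; g ≡ 0 at y ∈ ∅; common: ∅.
  x = 5: f ≡ 0 at y ∈ {6}; g ≡ 0 at y ∈ ∅; common: ∅.
  x = 6: f ≡ 0 at y ∈ {2}; g ≡ 0 at y ∈ {9}; common: ∅.
  x = 7: f ≡ 0 at y ∈ {0}; g ≡ 0 at y ∈ {5}; common: ∅.
  x = 8: f ≡ 0 at y ∈ {7}; g ≡ 0 at y ∈ ∅; common: ∅.
  x = 9: f ≡ 0 at y ∈ {10}; g ≡ 0 at y ∈ ∅; common: ∅.
  x = 10: f ≡ 0 at y ∈ {3}; g ≡ 0 at y ∈ {2, 6}; common: ∅.
Collecting: common zeros = ∅, so the count is 0.
Comparison with the Bézout bound: 0 ≤ 4 = deg(f)·deg(g), as expected for curves with no common component (the affine F_11-count falls short of the bound because intersections may lie at infinity, over extension fields, or carry multiplicity).


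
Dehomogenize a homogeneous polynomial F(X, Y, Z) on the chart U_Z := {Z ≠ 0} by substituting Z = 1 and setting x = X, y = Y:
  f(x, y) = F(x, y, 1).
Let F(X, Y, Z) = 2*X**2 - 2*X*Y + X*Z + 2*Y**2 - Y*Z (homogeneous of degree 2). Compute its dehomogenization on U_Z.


f(x, y) = 2*x**2 - 2*x*y + x + 2*y**2 - y

On U_Z we set Z = 1. Each monomial c·X^i·Y^j·Z^k in F becomes c·x^i·y^j·1^k = c·x^i·y^j.
Substituting Z = 1: F(X, Y, 1) = 2*x**2 - 2*x*y + x + 2*y**2 - y.
Note: deg(f) ≤ deg(F) = 2; strict inequality happens when F is divisible by Z (lost terms).


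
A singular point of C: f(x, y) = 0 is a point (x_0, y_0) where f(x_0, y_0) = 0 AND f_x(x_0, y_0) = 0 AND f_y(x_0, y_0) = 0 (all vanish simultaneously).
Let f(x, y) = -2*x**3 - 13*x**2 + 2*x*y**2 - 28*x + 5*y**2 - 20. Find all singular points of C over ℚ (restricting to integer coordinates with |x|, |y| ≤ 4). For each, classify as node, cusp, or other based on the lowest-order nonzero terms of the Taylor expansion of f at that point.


Singular points: {(-2, 0)}; classification: node.

Compute partial derivatives:
  f_x = -6*x**2 - 26*x + 2*y**2 - 28.
  f_y = 4*x*y + 10*y.
Scan x_0 ∈ {−4, ..., 4}. For each x_0, f_y(x_0, y) is a polynomial in y; find its integer roots y ∈ {−4, ..., 4}, then test f_x and f at those candidates.
  x = -4: f_y(-4, y) = -6*y; vanishes at y ∈ {0}. (-4, 0): f_x = -20 ≠ 0.
  x = -3: f_y(-3, y) = -2*y; vanishes at y ∈ {0}. (-3, 0): f_x = -4 ≠ 0.
  x = -2: f_y(-2, y) = 2*y; vanishes at y ∈ {0}. (-2, 0): f_x = 0, f = 0 — SINGULAR.
  x = -1: f_y(-1, y) = 6*y; vanishes at y ∈ {0}. (-1, 0): f_x = -8 ≠ 0.
  x = 0: f_y(0, y) = 10*y; vanishes at y ∈ {0}. (0, 0): f_x = -28 ≠ 0.
  x = 1: f_y(1, y) = 14*y; vanishes at y ∈ {0}. (1, 0): f_x = -60 ≠ 0.
  x = 2: f_y(2, y) = 18*y; vanishes at y ∈ {0}. (2, 0): f_x = -104 ≠ 0.
  x = 3: f_y(3, y) = 22*y; vanishes at y ∈ {0}. (3, 0): f_x = -160 ≠ 0.
  x = 4: f_y(4, y) = 26*y; vanishes at y ∈ {0}. (4, 0): f_x = -228 ≠ 0.
Only singular point on the grid: (-2, 0).
Classify: substitute x = -2 + u, y = 0 + v and expand: f = -2*u**3 - u**2 + 2*u*v**2 + v**2.
No constant or linear terms (consistent with a singular point). Quadratic part: -u**2 + v**2. Cubic part: -2*u**3 + 2*u*v**2.
The quadratic part v**2 - u**2 = (v − u)(v + u) splits into two distinct linear factors, so there are two distinct tangent lines y − 0 = ±(x − -2) — this is a node (ordinary double point).
Classification: node.


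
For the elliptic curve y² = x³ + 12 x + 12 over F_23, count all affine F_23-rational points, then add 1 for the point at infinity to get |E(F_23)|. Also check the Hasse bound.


Affine points = {(0, 9), (0, 14), (1, 5), (1, 18), (3, 11), (3, 12), (4, 3), (4, 20), (5, 6), (5, 17), (6, 1), (6, 22), (7, 5), (7, 18), (11, 7), (11, 16), (14, 7), (14, 16), (15, 5), (15, 18), (17, 0), (20, 8), (20, 15), (21, 7), (21, 16)}; affine count = 25; |E(F_23)| = 26.

Discriminant check: Δ ∝ 4a³ + 27b² = 4·12³ + 27·12² = 4·1728 + 27·144 ≡ 13 (mod 23). Nonzero ⇒ E is nonsingular.
For each x ∈ F_23, compute rhs = x³ + 12·x + 12 mod 23, then count y ∈ F_23 with y² ≡ rhs.
  x = 0: rhs = 12, matching y values: 9, 14 (2 points).
  x = 1: rhs = 2, matching y values: 5, 18 (2 points).
  x = 2: rhs = 21, matching y values: none (0 points).
  x = 3: rhs = 6, matching y values: 11, 12 (2 points).
  x = 4: rhs = 9, matching y values: 3, 20 (2 points).
  x = 5: rhs = 13, matching y values: 6, 17 (2 points).
  x = 6: rhs = 1, matching y values: 1, 22 (2 points).
  x = 7: rhs = 2, matching y values: 5, 18 (2 points).
  x = 8: rhs = 22, matching y values: none (0 points).
  x = 9: rhs = 21, matching y values: none (0 points).
  x = 10: rhs = 5, matching y values: none (0 points).
  x = 11: rhs = 3, matching y values: 7, 16 (2 points).
  x = 12: rhs = 21, matching y values: none (0 points).
  x = 13: rhs = 19, matching y values: none (0 points).
  x = 14: rhs = 3, matching y values: 7, 16 (2 points).
  x = 15: rhs = 2, matching y values: 5, 18 (2 points).
  x = 16: rhs = 22, matching y values: none (0 points).
  x = 17: rhs = 0, matching y values: 0 (1 points).
  x = 18: rhs = 11, matching y values: none (0 points).
  x = 19: rhs = 15, matching y values: none (0 points).
  x = 20: rhs = 18, matching y values: 8, 15 (2 points).
  x = 21: rhs = 3, matching y values: 7, 16 (2 points).
  x = 22: rhs = 22, matching y values: none (0 points).
Total affine count: 25.
Full point count |E(F_23)| = 25 + 1 = 26.
Hasse bound: |26 − (23+1)| = |2| = 2 ≤ 2√23 ≈ 9.5917 ✓.


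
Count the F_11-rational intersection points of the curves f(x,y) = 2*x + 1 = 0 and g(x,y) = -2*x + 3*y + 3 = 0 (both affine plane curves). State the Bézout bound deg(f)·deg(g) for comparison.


Common zeros: {(5, 6)}; count = 1; Bézout bound = 1.

deg(f) = 1, deg(g) = 1, so Bézout bound = 1.
Scan x ∈ F_11. For each x, list the y ∈ F_11 with f(x, y) ≡ 0 and those with g(x, y) ≡ 0 (mod 11); the common zeros in that column are the intersection.
  x = 0: f ≡ 0 at y ∈ ∅; g ≡ 0 at y ∈ {10}; common: ∅.
  x = 1: f ≡ 0 at y ∈ ∅; g ≡ 0 at y ∈ {7}; common: ∅.
  x = 2: f ≡ 0 at y ∈ ∅; g ≡ 0 at y ∈ {4}; common: ∅.
  x = 3: f ≡ 0 at y ∈ ∅; g ≡ 0 at y ∈ {1}; common: ∅.
  x = 4: f ≡ 0 at y ∈ ∅; g ≡ 0 at y ∈ {9}; common: ∅.
  x = 5: f ≡ 0 at y ∈ {0, 1, 2, 3, 4, 5, 6, 7, 8, 9, 10}; g ≡ 0 at y ∈ {6}; common: {6}.
  x = 6: f ≡ 0 at y ∈ ∅; g ≡ 0 at y ∈ {3}; common: ∅.
  x = 7: f ≡ 0 at y ∈ ∅; g ≡ 0 at y ∈ {0}; common: ∅.
  x = 8: f ≡ 0 at y ∈ ∅; g ≡ 0 at y ∈ {8}; common: ∅.
  x = 9: f ≡ 0 at y ∈ ∅; g ≡ 0 at y ∈ {5}; common: ∅.
  x = 10: f ≡ 0 at y ∈ ∅; g ≡ 0 at y ∈ {2}; common: ∅.
Collecting: common zeros = {(5, 6)}, so the count is 1.
Comparison with the Bézout bound: 1 ≤ 1 = deg(f)·deg(g), as expected for curves with no common component (the bound is attained).


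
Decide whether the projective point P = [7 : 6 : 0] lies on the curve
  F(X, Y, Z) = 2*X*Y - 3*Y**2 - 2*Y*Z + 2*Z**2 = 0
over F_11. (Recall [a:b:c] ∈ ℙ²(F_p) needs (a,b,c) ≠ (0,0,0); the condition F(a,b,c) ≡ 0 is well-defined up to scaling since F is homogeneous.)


F(7,6,0) ≡ 9 (mod 11); P is NOT on the curve.

Evaluate F(7, 6, 0) term-by-term (mod 11).
  2*X*Y ↦ 2·7·6·1 = 84
  -3*Y**2 ↦ -3·1·36·1 = -108
  -2*Y*Z ↦ -2·1·6·0 = 0
  2*Z**2 ↦ 2·1·1·0 = 0
Sum: F(7, 6, 0) = (84) + (-108) + (0) + (0) = -24.
Reducing mod 11: -24 ≡ 9 (mod 11).
Since F(a, b, c) ≡ 9 ≠ 0 (mod 11), P does NOT lie on the curve.


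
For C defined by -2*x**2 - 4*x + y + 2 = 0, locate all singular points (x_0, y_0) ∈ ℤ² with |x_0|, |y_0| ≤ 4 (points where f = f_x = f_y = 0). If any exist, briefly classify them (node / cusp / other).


No singular points in the scanned grid; C is smooth there.

Compute partial derivatives:
  f_x = -4*x - 4.
  f_y = 1.
f_y = 1 is a nonzero constant, so f_y never vanishes: no point (x, y) can satisfy f = f_x = f_y = 0. In particular no (x, y) ∈ {−4, ..., 4}² is singular; the curve is smooth.


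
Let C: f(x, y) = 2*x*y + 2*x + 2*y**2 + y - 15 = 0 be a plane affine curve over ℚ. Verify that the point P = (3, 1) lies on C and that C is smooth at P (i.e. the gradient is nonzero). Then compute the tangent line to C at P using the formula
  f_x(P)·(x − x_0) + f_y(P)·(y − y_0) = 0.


Tangent line at P: 4*x + 11*y - 23 = 0.

Step 1: f(3, 1) = 0, so P lies on C.
Step 2: partial derivatives
  f_x(x, y) = 2*y + 2, f_y(x, y) = 2*x + 4*y + 1.
  f_x(P) = 4, f_y(P) = 11 (gradient nonzero, so P is smooth).
Step 3: tangent line at P: 4·(x − 3) + 11·(y − 1) = 0.
Expanding: 4*x + 11*y - 23 = 0.


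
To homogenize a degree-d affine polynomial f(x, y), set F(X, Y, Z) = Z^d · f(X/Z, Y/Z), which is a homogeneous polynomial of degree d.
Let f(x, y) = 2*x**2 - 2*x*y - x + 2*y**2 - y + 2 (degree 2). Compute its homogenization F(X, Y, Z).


F(X, Y, Z) = 2*X**2 - 2*X*Y - X*Z + 2*Y**2 - Y*Z + 2*Z**2

deg(f) = 2.
Substitute x = X/Z, y = Y/Z into f, then multiply by Z^2.
  monomial 2·x^2·y^0 ↦ 2·X^2·Y^0·Z^0.
  monomial -2·x^1·y^1 ↦ -2·X^1·Y^1·Z^0.
  monomial -1·x^1·y^0 ↦ -1·X^1·Y^0·Z^1.
  monomial 2·x^0·y^2 ↦ 2·X^0·Y^2·Z^0.
  monomial -1·x^0·y^1 ↦ -1·X^0·Y^1·Z^1.
  monomial 2·x^0·y^0 ↦ 2·X^0·Y^0·Z^2.
Collecting: F(X, Y, Z) = 2*X**2 - 2*X*Y - X*Z + 2*Y**2 - Y*Z + 2*Z**2.
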